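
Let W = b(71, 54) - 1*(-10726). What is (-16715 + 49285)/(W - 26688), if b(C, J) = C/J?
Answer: -1758780/861877 ≈ -2.0406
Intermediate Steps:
W = 579275/54 (W = 71/54 - 1*(-10726) = 71*(1/54) + 10726 = 71/54 + 10726 = 579275/54 ≈ 10727.)
(-16715 + 49285)/(W - 26688) = (-16715 + 49285)/(579275/54 - 26688) = 32570/(-861877/54) = 32570*(-54/861877) = -1758780/861877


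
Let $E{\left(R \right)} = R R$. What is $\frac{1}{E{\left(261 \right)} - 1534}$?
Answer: $\frac{1}{66587} \approx 1.5018 \cdot 10^{-5}$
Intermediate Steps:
$E{\left(R \right)} = R^{2}$
$\frac{1}{E{\left(261 \right)} - 1534} = \frac{1}{261^{2} - 1534} = \frac{1}{68121 - 1534} = \frac{1}{66587}$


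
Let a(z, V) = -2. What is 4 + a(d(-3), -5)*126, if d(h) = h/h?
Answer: -248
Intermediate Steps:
d(h) = 1
4 + a(d(-3), -5)*126 = 4 - 2*126 = 4 - 252 = -248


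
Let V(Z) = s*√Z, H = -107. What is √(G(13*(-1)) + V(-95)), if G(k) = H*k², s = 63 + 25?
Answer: √(-18083 + 88*I*√95) ≈ 3.188 + 134.51*I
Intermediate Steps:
s = 88
V(Z) = 88*√Z
G(k) = -107*k²
√(G(13*(-1)) + V(-95)) = √(-107*(13*(-1))² + 88*√(-95)) = √(-107*(-13)² + 88*(I*√95)) = √(-107*169 + 88*I*√95) = √(-18083 + 88*I*√95)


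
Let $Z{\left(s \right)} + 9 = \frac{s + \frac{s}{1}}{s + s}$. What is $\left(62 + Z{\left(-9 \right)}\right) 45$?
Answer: $2430$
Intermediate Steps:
$Z{\left(s \right)} = -8$ ($Z{\left(s \right)} = -9 + \frac{s + \frac{s}{1}}{s + s} = -9 + \frac{s + s 1}{2 s} = -9 + \left(s + s\right) \frac{1}{2 s} = -9 + 2 s \frac{1}{2 s} = -9 + 1 = -8$)
$\left(62 + Z{\left(-9 \right)}\right) 45 = \left(62 - 8\right) 45 = 54 \cdot 45 = 2430$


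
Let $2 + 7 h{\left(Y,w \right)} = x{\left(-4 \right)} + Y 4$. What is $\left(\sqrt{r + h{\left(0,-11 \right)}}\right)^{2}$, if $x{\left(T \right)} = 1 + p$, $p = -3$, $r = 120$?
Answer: $\frac{836}{7} \approx 119.43$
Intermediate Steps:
$x{\left(T \right)} = -2$ ($x{\left(T \right)} = 1 - 3 = -2$)
$h{\left(Y,w \right)} = - \frac{4}{7} + \frac{4 Y}{7}$ ($h{\left(Y,w \right)} = - \frac{2}{7} + \frac{-2 + Y 4}{7} = - \frac{2}{7} + \frac{-2 + 4 Y}{7} = - \frac{2}{7} + \left(- \frac{2}{7} + \frac{4 Y}{7}\right) = - \frac{4}{7} + \frac{4 Y}{7}$)
$\left(\sqrt{r + h{\left(0,-11 \right)}}\right)^{2} = \left(\sqrt{120 + \left(- \frac{4}{7} + \frac{4}{7} \cdot 0\right)}\right)^{2} = \left(\sqrt{120 + \left(- \frac{4}{7} + 0\right)}\right)^{2} = \left(\sqrt{120 - \frac{4}{7}}\right)^{2} = \left(\sqrt{\frac{836}{7}}\right)^{2} = \left(\frac{2 \sqrt{1463}}{7}\right)^{2} = \frac{836}{7}$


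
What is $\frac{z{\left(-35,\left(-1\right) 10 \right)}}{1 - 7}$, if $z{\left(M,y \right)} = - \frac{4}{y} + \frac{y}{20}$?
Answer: $\frac{1}{60} \approx 0.016667$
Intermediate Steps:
$z{\left(M,y \right)} = - \frac{4}{y} + \frac{y}{20}$ ($z{\left(M,y \right)} = - \frac{4}{y} + y \frac{1}{20} = - \frac{4}{y} + \frac{y}{20}$)
$\frac{z{\left(-35,\left(-1\right) 10 \right)}}{1 - 7} = \frac{- \frac{4}{\left(-1\right) 10} + \frac{\left(-1\right) 10}{20}}{1 - 7} = \frac{- \frac{4}{-10} + \frac{1}{20} \left(-10\right)}{-6} = \left(\left(-4\right) \left(- \frac{1}{10}\right) - \frac{1}{2}\right) \left(- \frac{1}{6}\right) = \left(\frac{2}{5} - \frac{1}{2}\right) \left(- \frac{1}{6}\right) = \left(- \frac{1}{10}\right) \left(- \frac{1}{6}\right) = \frac{1}{60}$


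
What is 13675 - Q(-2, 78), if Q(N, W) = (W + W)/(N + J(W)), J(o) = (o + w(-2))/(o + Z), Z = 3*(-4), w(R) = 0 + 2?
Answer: 13873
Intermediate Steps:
w(R) = 2
Z = -12
J(o) = (2 + o)/(-12 + o) (J(o) = (o + 2)/(o - 12) = (2 + o)/(-12 + o))
Q(N, W) = 2*W/(N + (2 + W)/(-12 + W)) (Q(N, W) = (W + W)/(N + (2 + W)/(-12 + W)) = (2*W)/(N + (2 + W)/(-12 + W)) = 2*W/(N + (2 + W)/(-12 + W)))
13675 - Q(-2, 78) = 13675 - 2*78*(-12 + 78)/(2 + 78 - 2*(-12 + 78)) = 13675 - 2*78*66/(2 + 78 - 2*66) = 13675 - 2*78*66/(2 + 78 - 132) = 13675 - 2*78*66/(-52) = 13675 - 2*78*(-1)*66/52 = 13675 - 1*(-198) = 13675 + 198 = 13873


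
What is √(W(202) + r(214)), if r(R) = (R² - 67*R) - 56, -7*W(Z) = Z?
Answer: 2*√384321/7 ≈ 177.12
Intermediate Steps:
W(Z) = -Z/7
r(R) = -56 + R² - 67*R
√(W(202) + r(214)) = √(-⅐*202 + (-56 + 214² - 67*214)) = √(-202/7 + (-56 + 45796 - 14338)) = √(-202/7 + 31402) = √(219612/7) = 2*√384321/7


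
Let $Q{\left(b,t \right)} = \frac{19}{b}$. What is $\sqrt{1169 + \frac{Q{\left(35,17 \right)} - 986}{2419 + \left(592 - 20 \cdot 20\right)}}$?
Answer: $\frac{\sqrt{199171880510}}{13055} \approx 34.185$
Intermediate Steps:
$\sqrt{1169 + \frac{Q{\left(35,17 \right)} - 986}{2419 + \left(592 - 20 \cdot 20\right)}} = \sqrt{1169 + \frac{\frac{19}{35} - 986}{2419 + \left(592 - 20 \cdot 20\right)}} = \sqrt{1169 + \frac{19 \cdot \frac{1}{35} - 986}{2419 + \left(592 - 400\right)}} = \sqrt{1169 + \frac{\frac{19}{35} - 986}{2419 + \left(592 - 400\right)}} = \sqrt{1169 - \frac{34491}{35 \left(2419 + 192\right)}} = \sqrt{1169 - \frac{34491}{35 \cdot 2611}} = \sqrt{1169 - \frac{34491}{91385}} = \sqrt{\frac{106794574}{91385}} = \frac{\sqrt{199171880510}}{13055}$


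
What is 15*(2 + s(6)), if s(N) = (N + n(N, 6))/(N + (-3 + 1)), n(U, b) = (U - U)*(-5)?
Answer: 105/2 ≈ 52.500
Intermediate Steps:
n(U, b) = 0 (n(U, b) = 0*(-5) = 0)
s(N) = N/(-2 + N) (s(N) = (N + 0)/(N + (-3 + 1)) = N/(N - 2) = N/(-2 + N))
15*(2 + s(6)) = 15*(2 + 6/(-2 + 6)) = 15*(2 + 6/4) = 15*(2 + 6*(¼)) = 15*(2 + 3/2) = 15*(7/2) = 105/2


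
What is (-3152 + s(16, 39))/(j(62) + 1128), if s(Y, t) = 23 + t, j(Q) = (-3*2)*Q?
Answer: -515/126 ≈ -4.0873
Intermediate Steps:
j(Q) = -6*Q
(-3152 + s(16, 39))/(j(62) + 1128) = (-3152 + (23 + 39))/(-6*62 + 1128) = (-3152 + 62)/(-372 + 1128) = -3090/756 = -3090*1/756 = -515/126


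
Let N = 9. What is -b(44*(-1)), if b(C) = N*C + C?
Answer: 440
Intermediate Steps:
b(C) = 10*C (b(C) = 9*C + C = 10*C)
-b(44*(-1)) = -10*44*(-1) = -10*(-44) = -1*(-440) = 440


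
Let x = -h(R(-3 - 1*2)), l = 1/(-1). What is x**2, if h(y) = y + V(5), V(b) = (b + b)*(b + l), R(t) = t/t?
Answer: 1681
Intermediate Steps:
l = -1 (l = 1*(-1) = -1)
R(t) = 1
V(b) = 2*b*(-1 + b) (V(b) = (b + b)*(b - 1) = (2*b)*(-1 + b) = 2*b*(-1 + b))
h(y) = 40 + y (h(y) = y + 2*5*(-1 + 5) = y + 2*5*4 = y + 40 = 40 + y)
x = -41 (x = -(40 + 1) = -1*41 = -41)
x**2 = (-41)**2 = 1681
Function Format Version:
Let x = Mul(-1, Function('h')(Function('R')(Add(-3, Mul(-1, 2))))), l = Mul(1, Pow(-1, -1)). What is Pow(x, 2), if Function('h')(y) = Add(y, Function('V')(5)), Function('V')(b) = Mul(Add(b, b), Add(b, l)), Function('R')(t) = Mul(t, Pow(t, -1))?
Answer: 1681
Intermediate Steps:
l = -1 (l = Mul(1, -1) = -1)
Function('R')(t) = 1
Function('V')(b) = Mul(2, b, Add(-1, b)) (Function('V')(b) = Mul(Add(b, b), Add(b, -1)) = Mul(Mul(2, b), Add(-1, b)) = Mul(2, b, Add(-1, b)))
Function('h')(y) = Add(40, y) (Function('h')(y) = Add(y, Mul(2, 5, Add(-1, 5))) = Add(y, Mul(2, 5, 4)) = Add(y, 40) = Add(40, y))
x = -41 (x = Mul(-1, Add(40, 1)) = Mul(-1, 41) = -41)
Pow(x, 2) = Pow(-41, 2) = 1681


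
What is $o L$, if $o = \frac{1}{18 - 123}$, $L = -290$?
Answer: $\frac{58}{21} \approx 2.7619$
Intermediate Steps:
$o = - \frac{1}{105}$ ($o = \frac{1}{-105} = - \frac{1}{105} \approx -0.0095238$)
$o L = \left(- \frac{1}{105}\right) \left(-290\right) = \frac{58}{21}$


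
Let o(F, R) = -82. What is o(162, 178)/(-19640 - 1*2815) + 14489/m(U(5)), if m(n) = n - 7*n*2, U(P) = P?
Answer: -65069033/291915 ≈ -222.90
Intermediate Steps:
m(n) = -13*n (m(n) = n - 14*n = -13*n)
o(162, 178)/(-19640 - 1*2815) + 14489/m(U(5)) = -82/(-19640 - 1*2815) + 14489/((-13*5)) = -82/(-19640 - 2815) + 14489/(-65) = -82/(-22455) + 14489*(-1/65) = -82*(-1/22455) - 14489/65 = 82/22455 - 14489/65 = -65069033/291915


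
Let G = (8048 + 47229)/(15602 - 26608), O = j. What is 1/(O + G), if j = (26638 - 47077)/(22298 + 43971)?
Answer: -729356614/3888103147 ≈ -0.18759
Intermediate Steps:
j = -20439/66269 ≈ -0.30842
O = -20439/66269 ≈ -0.30842
G = -55277/11006 (G = 55277/(-11006) = 55277*(-1/11006) = -55277/11006 ≈ -5.0224)
1/(O + G) = 1/(-20439/66269 - 55277/11006) = 1/(-3888103147/729356614) = -729356614/3888103147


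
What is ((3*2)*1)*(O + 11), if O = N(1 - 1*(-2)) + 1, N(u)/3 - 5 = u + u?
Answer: 270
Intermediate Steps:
N(u) = 15 + 6*u (N(u) = 15 + 3*(u + u) = 15 + 3*(2*u) = 15 + 6*u)
O = 34 (O = (15 + 6*(1 - 1*(-2))) + 1 = (15 + 6*(1 + 2)) + 1 = (15 + 6*3) + 1 = (15 + 18) + 1 = 33 + 1 = 34)
((3*2)*1)*(O + 11) = ((3*2)*1)*(34 + 11) = (6*1)*45 = 6*45 = 270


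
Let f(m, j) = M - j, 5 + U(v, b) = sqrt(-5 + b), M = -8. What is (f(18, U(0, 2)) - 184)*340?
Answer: -63580 - 340*I*sqrt(3) ≈ -63580.0 - 588.9*I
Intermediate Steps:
U(v, b) = -5 + sqrt(-5 + b)
f(m, j) = -8 - j
(f(18, U(0, 2)) - 184)*340 = ((-8 - (-5 + sqrt(-5 + 2))) - 184)*340 = ((-8 - (-5 + sqrt(-3))) - 184)*340 = ((-8 - (-5 + I*sqrt(3))) - 184)*340 = ((-8 + (5 - I*sqrt(3))) - 184)*340 = ((-3 - I*sqrt(3)) - 184)*340 = (-187 - I*sqrt(3))*340 = -63580 - 340*I*sqrt(3)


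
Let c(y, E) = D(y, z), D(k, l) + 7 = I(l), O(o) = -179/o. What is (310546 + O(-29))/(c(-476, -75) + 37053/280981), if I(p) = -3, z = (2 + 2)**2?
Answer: -87259259957/2772757 ≈ -31470.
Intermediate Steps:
z = 16 (z = 4**2 = 16)
D(k, l) = -10 (D(k, l) = -7 - 3 = -10)
c(y, E) = -10
(310546 + O(-29))/(c(-476, -75) + 37053/280981) = (310546 - 179/(-29))/(-10 + 37053/280981) = (310546 - 179*(-1/29))/(-10 + 37053*(1/280981)) = (310546 + 179/29)/(-10 + 37053/280981) = 9006013/(29*(-2772757/280981)) = (9006013/29)*(-280981/2772757) = -87259259957/2772757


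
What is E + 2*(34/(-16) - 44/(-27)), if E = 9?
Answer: 865/108 ≈ 8.0093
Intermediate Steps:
E + 2*(34/(-16) - 44/(-27)) = 9 + 2*(34/(-16) - 44/(-27)) = 9 + 2*(34*(-1/16) - 44*(-1/27)) = 9 + 2*(-17/8 + 44/27) = 9 + 2*(-107/216) = 9 - 107/108 = 865/108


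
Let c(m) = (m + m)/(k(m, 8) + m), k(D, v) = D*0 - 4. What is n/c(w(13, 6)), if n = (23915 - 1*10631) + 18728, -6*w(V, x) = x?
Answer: 80030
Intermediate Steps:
k(D, v) = -4 (k(D, v) = 0 - 4 = -4)
w(V, x) = -x/6
c(m) = 2*m/(-4 + m) (c(m) = (m + m)/(-4 + m) = (2*m)/(-4 + m) = 2*m/(-4 + m))
n = 32012 (n = (23915 - 10631) + 18728 = 13284 + 18728 = 32012)
n/c(w(13, 6)) = 32012/((2*(-1/6*6)/(-4 - 1/6*6))) = 32012/((2*(-1)/(-4 - 1))) = 32012/((2*(-1)/(-5))) = 32012/((2*(-1)*(-1/5))) = 32012/(2/5) = 32012*(5/2) = 80030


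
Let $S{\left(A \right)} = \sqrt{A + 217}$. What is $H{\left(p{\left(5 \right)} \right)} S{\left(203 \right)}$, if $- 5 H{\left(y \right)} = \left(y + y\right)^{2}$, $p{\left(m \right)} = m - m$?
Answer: $0$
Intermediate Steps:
$S{\left(A \right)} = \sqrt{217 + A}$
$p{\left(m \right)} = 0$
$H{\left(y \right)} = - \frac{4 y^{2}}{5}$ ($H{\left(y \right)} = - \frac{\left(y + y\right)^{2}}{5} = - \frac{\left(2 y\right)^{2}}{5} = - \frac{4 y^{2}}{5}$)
$H{\left(p{\left(5 \right)} \right)} S{\left(203 \right)} = - \frac{4 \cdot 0^{2}}{5} \sqrt{217 + 203} = \left(- \frac{4}{5}\right) 0 \sqrt{420} = 0 \cdot 2 \sqrt{105} = 0$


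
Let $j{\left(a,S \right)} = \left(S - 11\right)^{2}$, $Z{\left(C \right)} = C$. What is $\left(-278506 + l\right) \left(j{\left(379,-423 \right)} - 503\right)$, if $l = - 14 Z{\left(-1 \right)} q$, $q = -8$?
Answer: $-52339227154$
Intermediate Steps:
$l = -112$ ($l = \left(-14\right) \left(-1\right) \left(-8\right) = 14 \left(-8\right) = -112$)
$j{\left(a,S \right)} = \left(-11 + S\right)^{2}$
$\left(-278506 + l\right) \left(j{\left(379,-423 \right)} - 503\right) = \left(-278506 - 112\right) \left(\left(-11 - 423\right)^{2} - 503\right) = - 278618 \left(\left(-434\right)^{2} - 503\right) = - 278618 \left(188356 - 503\right) = \left(-278618\right) 187853 = -52339227154$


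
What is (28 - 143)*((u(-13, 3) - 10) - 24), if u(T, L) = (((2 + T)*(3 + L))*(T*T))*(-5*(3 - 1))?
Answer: -12823190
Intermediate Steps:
u(T, L) = -10*T²*(2 + T)*(3 + L) (u(T, L) = (((2 + T)*(3 + L))*T²)*(-5*2) = (T²*(2 + T)*(3 + L))*(-10) = -10*T²*(2 + T)*(3 + L))
(28 - 143)*((u(-13, 3) - 10) - 24) = (28 - 143)*((10*(-13)²*(-6 - 3*(-13) - 2*3 - 1*3*(-13)) - 10) - 24) = -115*((10*169*(-6 + 39 - 6 + 39) - 10) - 24) = -115*((10*169*66 - 10) - 24) = -115*((111540 - 10) - 24) = -115*(111530 - 24) = -115*111506 = -12823190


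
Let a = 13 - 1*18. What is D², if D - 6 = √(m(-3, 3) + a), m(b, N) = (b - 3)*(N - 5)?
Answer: (6 + √7)² ≈ 74.749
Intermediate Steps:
m(b, N) = (-5 + N)*(-3 + b) (m(b, N) = (-3 + b)*(-5 + N) = (-5 + N)*(-3 + b))
a = -5 (a = 13 - 18 = -5)
D = 6 + √7 (D = 6 + √((15 - 5*(-3) - 3*3 + 3*(-3)) - 5) = 6 + √((15 + 15 - 9 - 9) - 5) = 6 + √(12 - 5) = 6 + √7 ≈ 8.6458)
D² = (6 + √7)²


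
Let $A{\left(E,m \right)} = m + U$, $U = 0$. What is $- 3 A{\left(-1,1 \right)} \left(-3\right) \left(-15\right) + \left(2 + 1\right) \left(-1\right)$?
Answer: $-138$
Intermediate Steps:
$A{\left(E,m \right)} = m$ ($A{\left(E,m \right)} = m + 0 = m$)
$- 3 A{\left(-1,1 \right)} \left(-3\right) \left(-15\right) + \left(2 + 1\right) \left(-1\right) = \left(-3\right) 1 \left(-3\right) \left(-15\right) + \left(2 + 1\right) \left(-1\right) = \left(-3\right) \left(-3\right) \left(-15\right) + 3 \left(-1\right) = 9 \left(-15\right) - 3 = -135 - 3 = -138$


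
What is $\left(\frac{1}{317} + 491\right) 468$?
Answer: $\frac{72843264}{317} \approx 2.2979 \cdot 10^{5}$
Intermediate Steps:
$\left(\frac{1}{317} + 491\right) 468 = \frac{155648}{317} \cdot 468 = \frac{72843264}{317}$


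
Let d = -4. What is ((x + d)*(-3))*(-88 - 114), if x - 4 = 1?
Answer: 606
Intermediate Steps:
x = 5 (x = 4 + 1 = 5)
((x + d)*(-3))*(-88 - 114) = ((5 - 4)*(-3))*(-88 - 114) = (1*(-3))*(-202) = -3*(-202) = 606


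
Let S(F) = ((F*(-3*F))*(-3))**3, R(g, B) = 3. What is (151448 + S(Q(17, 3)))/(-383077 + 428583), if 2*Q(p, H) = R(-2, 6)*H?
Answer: 397113161/2912384 ≈ 136.35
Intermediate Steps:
Q(p, H) = 3*H/2 (Q(p, H) = (3*H)/2 = 3*H/2)
S(F) = 729*F**6 (S(F) = (-3*F**2*(-3))**3 = (9*F**2)**3 = 729*F**6)
(151448 + S(Q(17, 3)))/(-383077 + 428583) = (151448 + 729*((3/2)*3)**6)/(-383077 + 428583) = (151448 + 729*(9/2)**6)/45506 = (151448 + 729*(531441/64))*(1/45506) = (151448 + 387420489/64)*(1/45506) = (397113161/64)*(1/45506) = 397113161/2912384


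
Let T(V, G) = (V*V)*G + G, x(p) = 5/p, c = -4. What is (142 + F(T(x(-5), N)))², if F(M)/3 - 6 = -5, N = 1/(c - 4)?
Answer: 21025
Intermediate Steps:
x(p) = 5/p
N = -⅛ (N = 1/(-4 - 4) = 1/(-8) = -⅛ ≈ -0.12500)
T(V, G) = G + G*V² (T(V, G) = V²*G + G = G*V² + G = G + G*V²)
F(M) = 3 (F(M) = 18 + 3*(-5) = 18 - 15 = 3)
(142 + F(T(x(-5), N)))² = (142 + 3)² = 145² = 21025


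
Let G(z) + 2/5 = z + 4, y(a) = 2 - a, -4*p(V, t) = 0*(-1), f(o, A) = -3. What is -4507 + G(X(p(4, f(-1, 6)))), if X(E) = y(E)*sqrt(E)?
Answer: -22517/5 ≈ -4503.4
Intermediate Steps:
p(V, t) = 0 (p(V, t) = -0*(-1) = -1/4*0 = 0)
X(E) = sqrt(E)*(2 - E) (X(E) = (2 - E)*sqrt(E) = sqrt(E)*(2 - E))
G(z) = 18/5 + z (G(z) = -2/5 + (z + 4) = -2/5 + (4 + z) = 18/5 + z)
-4507 + G(X(p(4, f(-1, 6)))) = -4507 + (18/5 + sqrt(0)*(2 - 1*0)) = -4507 + (18/5 + 0*(2 + 0)) = -4507 + (18/5 + 0*2) = -4507 + (18/5 + 0) = -4507 + 18/5 = -22517/5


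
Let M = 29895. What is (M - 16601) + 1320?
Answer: 14614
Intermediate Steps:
(M - 16601) + 1320 = (29895 - 16601) + 1320 = 13294 + 1320 = 14614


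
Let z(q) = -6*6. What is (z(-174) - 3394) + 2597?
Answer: -833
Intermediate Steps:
z(q) = -36
(z(-174) - 3394) + 2597 = (-36 - 3394) + 2597 = -3430 + 2597 = -833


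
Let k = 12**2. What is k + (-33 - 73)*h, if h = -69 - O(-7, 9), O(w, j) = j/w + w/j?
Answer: 456074/63 ≈ 7239.3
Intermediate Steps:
k = 144
h = -4217/63 (h = -69 - (9/(-7) - 7/9) = -69 - (9*(-1/7) - 7*1/9) = -69 - (-9/7 - 7/9) = -69 - 1*(-130/63) = -69 + 130/63 = -4217/63 ≈ -66.937)
k + (-33 - 73)*h = 144 + (-33 - 73)*(-4217/63) = 144 - 106*(-4217/63) = 144 + 447002/63 = 456074/63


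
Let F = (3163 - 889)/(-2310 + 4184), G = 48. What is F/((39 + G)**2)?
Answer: 379/2364051 ≈ 0.00016032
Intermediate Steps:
F = 1137/937 (F = 2274/1874 = 2274*(1/1874) = 1137/937 ≈ 1.2134)
F/((39 + G)**2) = 1137/(937*((39 + 48)**2)) = 1137/(937*(87**2)) = (1137/937)/7569 = (1137/937)*(1/7569) = 379/2364051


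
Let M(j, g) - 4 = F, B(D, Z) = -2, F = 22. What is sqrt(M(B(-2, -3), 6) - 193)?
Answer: I*sqrt(167) ≈ 12.923*I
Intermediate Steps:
M(j, g) = 26 (M(j, g) = 4 + 22 = 26)
sqrt(M(B(-2, -3), 6) - 193) = sqrt(26 - 193) = sqrt(-167) = I*sqrt(167)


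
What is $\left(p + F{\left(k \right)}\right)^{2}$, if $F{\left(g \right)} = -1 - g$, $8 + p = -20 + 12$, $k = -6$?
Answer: $121$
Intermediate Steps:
$p = -16$ ($p = -8 + \left(-20 + 12\right) = -8 - 8 = -16$)
$\left(p + F{\left(k \right)}\right)^{2} = \left(-16 - -5\right)^{2} = \left(-16 + \left(-1 + 6\right)\right)^{2} = \left(-16 + 5\right)^{2} = \left(-11\right)^{2} = 121$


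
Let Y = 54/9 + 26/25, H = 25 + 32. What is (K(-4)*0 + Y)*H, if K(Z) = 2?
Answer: 10032/25 ≈ 401.28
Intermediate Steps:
H = 57
Y = 176/25 (Y = 54*(⅑) + 26*(1/25) = 6 + 26/25 = 176/25 ≈ 7.0400)
(K(-4)*0 + Y)*H = (2*0 + 176/25)*57 = (0 + 176/25)*57 = (176/25)*57 = 10032/25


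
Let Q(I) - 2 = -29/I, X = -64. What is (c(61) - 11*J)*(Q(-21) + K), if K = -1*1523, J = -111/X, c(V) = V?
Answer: -10702487/168 ≈ -63705.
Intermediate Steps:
Q(I) = 2 - 29/I
J = 111/64 (J = -111/(-64) = -111*(-1/64) = 111/64 ≈ 1.7344)
K = -1523
(c(61) - 11*J)*(Q(-21) + K) = (61 - 11*111/64)*((2 - 29/(-21)) - 1523) = (61 - 1221/64)*((2 - 29*(-1/21)) - 1523) = 2683*((2 + 29/21) - 1523)/64 = 2683*(71/21 - 1523)/64 = (2683/64)*(-31912/21) = -10702487/168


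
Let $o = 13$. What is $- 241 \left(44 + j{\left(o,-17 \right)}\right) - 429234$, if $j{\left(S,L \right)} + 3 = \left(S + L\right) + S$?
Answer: $-441284$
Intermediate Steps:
$j{\left(S,L \right)} = -3 + L + 2 S$ ($j{\left(S,L \right)} = -3 + \left(\left(S + L\right) + S\right) = -3 + \left(\left(L + S\right) + S\right) = -3 + \left(L + 2 S\right) = -3 + L + 2 S$)
$- 241 \left(44 + j{\left(o,-17 \right)}\right) - 429234 = - 241 \left(44 - -6\right) - 429234 = - 241 \left(44 + 6\right) - 429234 = \left(-241\right) 50 - 429234 = -12050 - 429234 = -441284$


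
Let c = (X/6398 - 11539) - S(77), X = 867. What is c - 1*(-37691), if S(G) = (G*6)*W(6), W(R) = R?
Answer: 149586107/6398 ≈ 23380.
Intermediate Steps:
S(G) = 36*G (S(G) = (G*6)*6 = (6*G)*6 = 36*G)
c = -91560911/6398 (c = (867/6398 - 11539) - 36*77 = (867*(1/6398) - 11539) - 1*2772 = (867/6398 - 11539) - 2772 = -73825655/6398 - 2772 = -91560911/6398 ≈ -14311.)
c - 1*(-37691) = -91560911/6398 - 1*(-37691) = -91560911/6398 + 37691 = 149586107/6398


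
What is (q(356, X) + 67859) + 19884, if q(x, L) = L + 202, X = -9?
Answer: 87936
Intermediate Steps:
q(x, L) = 202 + L
(q(356, X) + 67859) + 19884 = ((202 - 9) + 67859) + 19884 = (193 + 67859) + 19884 = 68052 + 19884 = 87936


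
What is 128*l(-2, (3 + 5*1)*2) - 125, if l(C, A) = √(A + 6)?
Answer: -125 + 128*√22 ≈ 475.37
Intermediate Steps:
l(C, A) = √(6 + A)
128*l(-2, (3 + 5*1)*2) - 125 = 128*√(6 + (3 + 5*1)*2) - 125 = 128*√(6 + (3 + 5)*2) - 125 = 128*√(6 + 8*2) - 125 = 128*√(6 + 16) - 125 = 128*√22 - 125 = -125 + 128*√22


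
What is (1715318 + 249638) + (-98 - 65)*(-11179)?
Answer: 3787133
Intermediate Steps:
(1715318 + 249638) + (-98 - 65)*(-11179) = 1964956 - 163*(-11179) = 1964956 + 1822177 = 3787133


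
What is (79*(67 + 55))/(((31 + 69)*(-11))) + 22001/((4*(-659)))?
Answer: -12401717/724900 ≈ -17.108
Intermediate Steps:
(79*(67 + 55))/(((31 + 69)*(-11))) + 22001/((4*(-659))) = (79*122)/((100*(-11))) + 22001/(-2636) = 9638/(-1100) + 22001*(-1/2636) = 9638*(-1/1100) - 22001/2636 = -4819/550 - 22001/2636 = -12401717/724900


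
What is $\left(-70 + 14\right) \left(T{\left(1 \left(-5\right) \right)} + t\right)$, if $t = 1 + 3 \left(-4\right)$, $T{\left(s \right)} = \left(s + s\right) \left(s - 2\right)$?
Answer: $-3304$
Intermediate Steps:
$T{\left(s \right)} = 2 s \left(-2 + s\right)$
$t = -11$ ($t = 1 - 12 = -11$)
$\left(-70 + 14\right) \left(T{\left(1 \left(-5\right) \right)} + t\right) = \left(-70 + 14\right) \left(2 \cdot 1 \left(-5\right) \left(-2 + 1 \left(-5\right)\right) - 11\right) = - 56 \left(2 \left(-5\right) \left(-2 - 5\right) - 11\right) = - 56 \left(2 \left(-5\right) \left(-7\right) - 11\right) = - 56 \left(70 - 11\right) = \left(-56\right) 59 = -3304$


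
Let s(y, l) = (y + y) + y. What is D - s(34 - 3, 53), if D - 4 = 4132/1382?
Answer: -59433/691 ≈ -86.010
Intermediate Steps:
D = 4830/691 (D = 4 + 4132/1382 = 4 + 4132*(1/1382) = 4 + 2066/691 = 4830/691 ≈ 6.9899)
s(y, l) = 3*y (s(y, l) = 2*y + y = 3*y)
D - s(34 - 3, 53) = 4830/691 - 3*(34 - 3) = 4830/691 - 3*31 = 4830/691 - 1*93 = 4830/691 - 93 = -59433/691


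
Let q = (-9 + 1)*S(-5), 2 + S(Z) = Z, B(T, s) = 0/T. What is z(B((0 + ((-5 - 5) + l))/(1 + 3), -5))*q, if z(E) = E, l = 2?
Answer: 0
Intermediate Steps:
B(T, s) = 0
S(Z) = -2 + Z
q = 56 (q = (-9 + 1)*(-2 - 5) = -8*(-7) = 56)
z(B((0 + ((-5 - 5) + l))/(1 + 3), -5))*q = 0*56 = 0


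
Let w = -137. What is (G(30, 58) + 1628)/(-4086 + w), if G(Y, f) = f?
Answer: -1686/4223 ≈ -0.39924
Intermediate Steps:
(G(30, 58) + 1628)/(-4086 + w) = (58 + 1628)/(-4086 - 137) = 1686/(-4223) = 1686*(-1/4223) = -1686/4223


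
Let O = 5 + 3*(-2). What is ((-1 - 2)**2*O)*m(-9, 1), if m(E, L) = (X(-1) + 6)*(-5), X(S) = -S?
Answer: 315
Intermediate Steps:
m(E, L) = -35 (m(E, L) = (-1*(-1) + 6)*(-5) = (1 + 6)*(-5) = 7*(-5) = -35)
O = -1 (O = 5 - 6 = -1)
((-1 - 2)**2*O)*m(-9, 1) = ((-1 - 2)**2*(-1))*(-35) = ((-3)**2*(-1))*(-35) = (9*(-1))*(-35) = -9*(-35) = 315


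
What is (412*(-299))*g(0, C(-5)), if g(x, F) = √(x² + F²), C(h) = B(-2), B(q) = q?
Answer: -246376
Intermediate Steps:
C(h) = -2
g(x, F) = √(F² + x²)
(412*(-299))*g(0, C(-5)) = (412*(-299))*√((-2)² + 0²) = -123188*√(4 + 0) = -123188*√4 = -123188*2 = -246376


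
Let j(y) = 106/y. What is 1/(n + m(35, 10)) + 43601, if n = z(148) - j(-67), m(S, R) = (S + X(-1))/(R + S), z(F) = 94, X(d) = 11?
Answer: 12699317477/291262 ≈ 43601.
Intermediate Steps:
m(S, R) = (11 + S)/(R + S) (m(S, R) = (S + 11)/(R + S) = (11 + S)/(R + S))
n = 6404/67 (n = 94 - 106/(-67) = 94 - 106*(-1)/67 = 94 - 1*(-106/67) = 94 + 106/67 = 6404/67 ≈ 95.582)
1/(n + m(35, 10)) + 43601 = 1/(6404/67 + (11 + 35)/(10 + 35)) + 43601 = 1/(6404/67 + 46/45) + 43601 = 1/(291262/3015) + 43601 = 3015/291262 + 43601 = 12699317477/291262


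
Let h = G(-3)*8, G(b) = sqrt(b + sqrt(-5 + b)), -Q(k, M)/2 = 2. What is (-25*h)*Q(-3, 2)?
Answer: 800*sqrt(-3 + 2*I*sqrt(2)) ≈ 599.49 + 1509.8*I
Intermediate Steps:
Q(k, M) = -4 (Q(k, M) = -2*2 = -4)
h = 8*sqrt(-3 + 2*I*sqrt(2)) (h = sqrt(-3 + sqrt(-5 - 3))*8 = sqrt(-3 + sqrt(-8))*8 = sqrt(-3 + 2*I*sqrt(2))*8 = 8*sqrt(-3 + 2*I*sqrt(2)) ≈ 5.9949 + 15.098*I)
(-25*h)*Q(-3, 2) = -200*sqrt(-3 + 2*I*sqrt(2))*(-4) = 800*sqrt(-3 + 2*I*sqrt(2))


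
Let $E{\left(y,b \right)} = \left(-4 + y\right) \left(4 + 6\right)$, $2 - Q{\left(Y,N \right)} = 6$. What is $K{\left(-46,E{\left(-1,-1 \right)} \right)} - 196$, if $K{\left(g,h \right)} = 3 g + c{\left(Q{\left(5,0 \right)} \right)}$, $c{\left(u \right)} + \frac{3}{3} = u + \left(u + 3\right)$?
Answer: $-340$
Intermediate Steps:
$Q{\left(Y,N \right)} = -4$ ($Q{\left(Y,N \right)} = 2 - 6 = -4$)
$E{\left(y,b \right)} = -40 + 10 y$ ($E{\left(y,b \right)} = \left(-4 + y\right) 10 = -40 + 10 y$)
$c{\left(u \right)} = 2 + 2 u$ ($c{\left(u \right)} = -1 + \left(u + \left(u + 3\right)\right) = -1 + \left(u + \left(3 + u\right)\right) = -1 + \left(3 + 2 u\right) = 2 + 2 u$)
$K{\left(g,h \right)} = -6 + 3 g$ ($K{\left(g,h \right)} = 3 g + \left(2 + 2 \left(-4\right)\right) = 3 g + \left(2 - 8\right) = 3 g - 6 = -6 + 3 g$)
$K{\left(-46,E{\left(-1,-1 \right)} \right)} - 196 = \left(-6 + 3 \left(-46\right)\right) - 196 = \left(-6 - 138\right) - 196 = -144 - 196 = -340$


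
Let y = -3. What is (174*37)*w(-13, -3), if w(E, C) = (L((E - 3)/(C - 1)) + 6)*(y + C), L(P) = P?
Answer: -386280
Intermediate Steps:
w(E, C) = (-3 + C)*(6 + (-3 + E)/(-1 + C)) (w(E, C) = ((E - 3)/(C - 1) + 6)*(-3 + C) = ((-3 + E)/(-1 + C) + 6)*(-3 + C) = (6 + (-3 + E)/(-1 + C))*(-3 + C) = (-3 + C)*(6 + (-3 + E)/(-1 + C)))
(174*37)*w(-13, -3) = (174*37)*((27 - 27*(-3) - 3*(-13) + 6*(-3)² - 3*(-13))/(-1 - 3)) = 6438*((27 + 81 + 39 + 6*9 + 39)/(-4)) = 6438*(-(27 + 81 + 39 + 54 + 39)/4) = 6438*(-¼*240) = 6438*(-60) = -386280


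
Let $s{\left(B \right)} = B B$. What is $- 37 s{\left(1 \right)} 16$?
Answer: $-592$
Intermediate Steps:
$s{\left(B \right)} = B^{2}$
$- 37 s{\left(1 \right)} 16 = - 37 \cdot 1^{2} \cdot 16 = \left(-37\right) 1 \cdot 16 = \left(-37\right) 16 = -592$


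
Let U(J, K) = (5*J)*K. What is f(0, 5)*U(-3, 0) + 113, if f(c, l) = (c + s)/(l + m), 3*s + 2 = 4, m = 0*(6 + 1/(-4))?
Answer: 113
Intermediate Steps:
U(J, K) = 5*J*K
m = 0 (m = 0*(6 - ¼) = 0*(23/4) = 0)
s = ⅔ (s = -⅔ + (⅓)*4 = -⅔ + 4/3 = ⅔ ≈ 0.66667)
f(c, l) = (⅔ + c)/l (f(c, l) = (c + ⅔)/(l + 0) = (⅔ + c)/l)
f(0, 5)*U(-3, 0) + 113 = ((⅔ + 0)/5)*(5*(-3)*0) + 113 = ((⅕)*(⅔))*0 + 113 = (2/15)*0 + 113 = 0 + 113 = 113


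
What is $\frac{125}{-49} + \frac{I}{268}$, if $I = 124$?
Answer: $- \frac{6856}{3283} \approx -2.0883$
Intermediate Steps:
$\frac{125}{-49} + \frac{I}{268} = \frac{125}{-49} + \frac{124}{268} = 125 \left(- \frac{1}{49}\right) + 124 \cdot \frac{1}{268} = - \frac{125}{49} + \frac{31}{67} = - \frac{6856}{3283}$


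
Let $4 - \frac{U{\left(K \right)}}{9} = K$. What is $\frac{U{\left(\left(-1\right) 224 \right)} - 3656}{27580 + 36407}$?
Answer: $- \frac{1604}{63987} \approx -0.025068$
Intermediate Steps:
$U{\left(K \right)} = 36 - 9 K$
$\frac{U{\left(\left(-1\right) 224 \right)} - 3656}{27580 + 36407} = \frac{\left(36 - 9 \left(\left(-1\right) 224\right)\right) - 3656}{27580 + 36407} = \frac{\left(36 - -2016\right) - 3656}{63987} = \left(\left(36 + 2016\right) - 3656\right) \frac{1}{63987} = \left(2052 - 3656\right) \frac{1}{63987} = \left(-1604\right) \frac{1}{63987} = - \frac{1604}{63987}$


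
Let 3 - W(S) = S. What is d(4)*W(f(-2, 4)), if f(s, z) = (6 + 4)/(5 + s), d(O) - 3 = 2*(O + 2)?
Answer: -5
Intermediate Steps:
d(O) = 7 + 2*O (d(O) = 3 + 2*(O + 2) = 3 + 2*(2 + O) = 3 + (4 + 2*O) = 7 + 2*O)
f(s, z) = 10/(5 + s)
W(S) = 3 - S
d(4)*W(f(-2, 4)) = (7 + 2*4)*(3 - 10/(5 - 2)) = (7 + 8)*(3 - 10/3) = 15*(3 - 10/3) = 15*(-1/3) = -5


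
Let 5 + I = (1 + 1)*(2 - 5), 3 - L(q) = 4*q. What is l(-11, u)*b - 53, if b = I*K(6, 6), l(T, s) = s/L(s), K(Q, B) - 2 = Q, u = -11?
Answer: -1523/47 ≈ -32.404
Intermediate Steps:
K(Q, B) = 2 + Q
L(q) = 3 - 4*q
l(T, s) = s/(3 - 4*s)
I = -11 (I = -5 + (1 + 1)*(2 - 5) = -5 + 2*(-3) = -5 - 6 = -11)
b = -88 (b = -11*(2 + 6) = -11*8 = -88)
l(-11, u)*b - 53 = -1*(-11)/(-3 + 4*(-11))*(-88) - 53 = -1*(-11)/(-3 - 44)*(-88) - 53 = -1*(-11)/(-47)*(-88) - 53 = -1*(-11)*(-1/47)*(-88) - 53 = -11/47*(-88) - 53 = 968/47 - 53 = -1523/47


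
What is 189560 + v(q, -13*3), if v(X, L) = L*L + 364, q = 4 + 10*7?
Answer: 191445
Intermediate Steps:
q = 74 (q = 4 + 70 = 74)
v(X, L) = 364 + L² (v(X, L) = L² + 364 = 364 + L²)
189560 + v(q, -13*3) = 189560 + (364 + (-13*3)²) = 189560 + (364 + (-39)²) = 189560 + (364 + 1521) = 189560 + 1885 = 191445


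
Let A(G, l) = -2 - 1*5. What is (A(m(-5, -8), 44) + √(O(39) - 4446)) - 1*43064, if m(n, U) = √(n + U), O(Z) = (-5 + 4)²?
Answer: -43071 + I*√4445 ≈ -43071.0 + 66.671*I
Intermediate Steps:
O(Z) = 1 (O(Z) = (-1)² = 1)
m(n, U) = √(U + n)
A(G, l) = -7 (A(G, l) = -2 - 5 = -7)
(A(m(-5, -8), 44) + √(O(39) - 4446)) - 1*43064 = (-7 + √(1 - 4446)) - 1*43064 = (-7 + √(-4445)) - 43064 = (-7 + I*√4445) - 43064 = -43071 + I*√4445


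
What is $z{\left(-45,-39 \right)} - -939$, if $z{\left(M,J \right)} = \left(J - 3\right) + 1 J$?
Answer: $858$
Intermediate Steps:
$z{\left(M,J \right)} = -3 + 2 J$ ($z{\left(M,J \right)} = \left(-3 + J\right) + J = -3 + 2 J$)
$z{\left(-45,-39 \right)} - -939 = \left(-3 + 2 \left(-39\right)\right) - -939 = \left(-3 - 78\right) + 939 = -81 + 939 = 858$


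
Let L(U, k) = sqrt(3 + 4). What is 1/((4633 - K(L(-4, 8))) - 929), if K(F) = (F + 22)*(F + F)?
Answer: 1845/6801274 + 11*sqrt(7)/3400637 ≈ 0.00027983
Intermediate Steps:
L(U, k) = sqrt(7)
K(F) = 2*F*(22 + F) (K(F) = (22 + F)*(2*F) = 2*F*(22 + F))
1/((4633 - K(L(-4, 8))) - 929) = 1/((4633 - 2*sqrt(7)*(22 + sqrt(7))) - 929) = 1/(3704 - 2*sqrt(7)*(22 + sqrt(7)))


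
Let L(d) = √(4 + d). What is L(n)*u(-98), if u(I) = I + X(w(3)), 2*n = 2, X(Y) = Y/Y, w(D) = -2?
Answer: -97*√5 ≈ -216.90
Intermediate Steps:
X(Y) = 1
n = 1 (n = (½)*2 = 1)
u(I) = 1 + I (u(I) = I + 1 = 1 + I)
L(n)*u(-98) = √(4 + 1)*(1 - 98) = √5*(-97) = -97*√5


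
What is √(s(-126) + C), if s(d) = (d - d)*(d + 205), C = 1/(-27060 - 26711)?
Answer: I*√53771/53771 ≈ 0.0043125*I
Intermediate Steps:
C = -1/53771 (C = 1/(-53771) = -1/53771 ≈ -1.8597e-5)
s(d) = 0 (s(d) = 0*(205 + d) = 0)
√(s(-126) + C) = √(0 - 1/53771) = √(-1/53771) = I*√53771/53771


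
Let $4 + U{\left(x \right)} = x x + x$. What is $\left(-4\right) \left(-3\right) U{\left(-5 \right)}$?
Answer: $192$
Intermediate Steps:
$U{\left(x \right)} = -4 + x + x^{2}$ ($U{\left(x \right)} = -4 + \left(x x + x\right) = -4 + \left(x^{2} + x\right) = -4 + \left(x + x^{2}\right) = -4 + x + x^{2}$)
$\left(-4\right) \left(-3\right) U{\left(-5 \right)} = \left(-4\right) \left(-3\right) \left(-4 - 5 + \left(-5\right)^{2}\right) = 12 \left(-4 - 5 + 25\right) = 12 \cdot 16 = 192$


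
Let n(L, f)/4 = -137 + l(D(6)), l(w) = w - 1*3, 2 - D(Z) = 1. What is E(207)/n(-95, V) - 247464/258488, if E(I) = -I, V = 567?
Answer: -10510371/17964916 ≈ -0.58505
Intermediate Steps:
D(Z) = 1 (D(Z) = 2 - 1*1 = 2 - 1 = 1)
l(w) = -3 + w (l(w) = w - 3 = -3 + w)
n(L, f) = -556 (n(L, f) = 4*(-137 + (-3 + 1)) = 4*(-137 - 2) = 4*(-139) = -556)
E(207)/n(-95, V) - 247464/258488 = -1*207/(-556) - 247464/258488 = -207*(-1/556) - 247464*1/258488 = 207/556 - 30933/32311 = -10510371/17964916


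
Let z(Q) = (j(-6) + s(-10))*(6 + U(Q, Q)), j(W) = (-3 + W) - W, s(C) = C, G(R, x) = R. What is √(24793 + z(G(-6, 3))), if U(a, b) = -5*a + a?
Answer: √24403 ≈ 156.21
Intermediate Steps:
U(a, b) = -4*a
j(W) = -3
z(Q) = -78 + 52*Q (z(Q) = (-3 - 10)*(6 - 4*Q) = -13*(6 - 4*Q) = -78 + 52*Q)
√(24793 + z(G(-6, 3))) = √(24793 + (-78 + 52*(-6))) = √(24793 + (-78 - 312)) = √(24793 - 390) = √24403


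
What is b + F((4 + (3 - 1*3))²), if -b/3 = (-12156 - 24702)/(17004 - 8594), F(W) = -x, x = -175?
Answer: 791162/4205 ≈ 188.15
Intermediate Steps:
F(W) = 175 (F(W) = -1*(-175) = 175)
b = 55287/4205 (b = -3*(-12156 - 24702)/(17004 - 8594) = -(-110574)/8410 = -3*(-18429/4205) = 55287/4205 ≈ 13.148)
b + F((4 + (3 - 1*3))²) = 55287/4205 + 175 = 791162/4205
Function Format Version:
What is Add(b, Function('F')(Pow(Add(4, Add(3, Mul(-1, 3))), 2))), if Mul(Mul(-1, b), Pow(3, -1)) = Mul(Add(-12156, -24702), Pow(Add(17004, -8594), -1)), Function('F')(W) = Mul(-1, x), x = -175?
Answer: Rational(791162, 4205) ≈ 188.15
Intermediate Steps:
Function('F')(W) = 175 (Function('F')(W) = Mul(-1, -175) = 175)
b = Rational(55287, 4205) (b = Mul(-3, Mul(Add(-12156, -24702), Pow(Add(17004, -8594), -1))) = Mul(-3, Mul(-36858, Pow(8410, -1))) = Mul(-3, Mul(-36858, Rational(1, 8410))) = Mul(-3, Rational(-18429, 4205)) = Rational(55287, 4205) ≈ 13.148)
Add(b, Function('F')(Pow(Add(4, Add(3, Mul(-1, 3))), 2))) = Add(Rational(55287, 4205), 175) = Rational(791162, 4205)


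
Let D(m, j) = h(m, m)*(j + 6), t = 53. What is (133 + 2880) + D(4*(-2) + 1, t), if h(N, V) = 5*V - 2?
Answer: 830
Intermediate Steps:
h(N, V) = -2 + 5*V
D(m, j) = (-2 + 5*m)*(6 + j) (D(m, j) = (-2 + 5*m)*(j + 6) = (-2 + 5*m)*(6 + j))
(133 + 2880) + D(4*(-2) + 1, t) = (133 + 2880) + (-2 + 5*(4*(-2) + 1))*(6 + 53) = 3013 + (-2 + 5*(-8 + 1))*59 = 3013 + (-2 + 5*(-7))*59 = 3013 + (-2 - 35)*59 = 3013 - 37*59 = 3013 - 2183 = 830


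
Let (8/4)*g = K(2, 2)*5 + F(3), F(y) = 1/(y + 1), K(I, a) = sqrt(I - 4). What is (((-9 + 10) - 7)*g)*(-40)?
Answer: 30 + 600*I*sqrt(2) ≈ 30.0 + 848.53*I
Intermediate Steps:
K(I, a) = sqrt(-4 + I)
F(y) = 1/(1 + y)
g = 1/8 + 5*I*sqrt(2)/2 (g = (sqrt(-4 + 2)*5 + 1/(1 + 3))/2 = (sqrt(-2)*5 + 1/4)/2 = ((I*sqrt(2))*5 + 1/4)/2 = (5*I*sqrt(2) + 1/4)/2 = (1/4 + 5*I*sqrt(2))/2 = 1/8 + 5*I*sqrt(2)/2 ≈ 0.125 + 3.5355*I)
(((-9 + 10) - 7)*g)*(-40) = (((-9 + 10) - 7)*(1/8 + 5*I*sqrt(2)/2))*(-40) = ((1 - 7)*(1/8 + 5*I*sqrt(2)/2))*(-40) = -6*(1/8 + 5*I*sqrt(2)/2)*(-40) = (-3/4 - 15*I*sqrt(2))*(-40) = 30 + 600*I*sqrt(2)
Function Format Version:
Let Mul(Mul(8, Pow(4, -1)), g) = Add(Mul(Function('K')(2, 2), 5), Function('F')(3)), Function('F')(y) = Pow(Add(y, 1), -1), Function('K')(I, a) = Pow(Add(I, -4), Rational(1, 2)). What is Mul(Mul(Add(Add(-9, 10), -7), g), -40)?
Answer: Add(30, Mul(600, I, Pow(2, Rational(1, 2)))) ≈ Add(30.000, Mul(848.53, I))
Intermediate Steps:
Function('K')(I, a) = Pow(Add(-4, I), Rational(1, 2))
Function('F')(y) = Pow(Add(1, y), -1)
g = Add(Rational(1, 8), Mul(Rational(5, 2), I, Pow(2, Rational(1, 2)))) (g = Mul(Rational(1, 2), Add(Mul(Pow(Add(-4, 2), Rational(1, 2)), 5), Pow(Add(1, 3), -1))) = Mul(Rational(1, 2), Add(Mul(Pow(-2, Rational(1, 2)), 5), Pow(4, -1))) = Mul(Rational(1, 2), Add(Mul(Mul(I, Pow(2, Rational(1, 2))), 5), Rational(1, 4))) = Mul(Rational(1, 2), Add(Mul(5, I, Pow(2, Rational(1, 2))), Rational(1, 4))) = Mul(Rational(1, 2), Add(Rational(1, 4), Mul(5, I, Pow(2, Rational(1, 2))))) = Add(Rational(1, 8), Mul(Rational(5, 2), I, Pow(2, Rational(1, 2)))) ≈ Add(0.12500, Mul(3.5355, I)))
Mul(Mul(Add(Add(-9, 10), -7), g), -40) = Mul(Mul(Add(Add(-9, 10), -7), Add(Rational(1, 8), Mul(Rational(5, 2), I, Pow(2, Rational(1, 2))))), -40) = Mul(Mul(Add(1, -7), Add(Rational(1, 8), Mul(Rational(5, 2), I, Pow(2, Rational(1, 2))))), -40) = Mul(Mul(-6, Add(Rational(1, 8), Mul(Rational(5, 2), I, Pow(2, Rational(1, 2))))), -40) = Mul(Add(Rational(-3, 4), Mul(-15, I, Pow(2, Rational(1, 2)))), -40) = Add(30, Mul(600, I, Pow(2, Rational(1, 2))))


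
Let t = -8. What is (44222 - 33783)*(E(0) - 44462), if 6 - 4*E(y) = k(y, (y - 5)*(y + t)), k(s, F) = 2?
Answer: -464128379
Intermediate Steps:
E(y) = 1 (E(y) = 3/2 - ¼*2 = 3/2 - ½ = 1)
(44222 - 33783)*(E(0) - 44462) = (44222 - 33783)*(1 - 44462) = 10439*(-44461) = -464128379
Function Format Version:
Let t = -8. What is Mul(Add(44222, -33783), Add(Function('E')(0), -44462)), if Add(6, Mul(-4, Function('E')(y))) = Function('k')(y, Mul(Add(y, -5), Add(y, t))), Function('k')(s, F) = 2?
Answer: -464128379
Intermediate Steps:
Function('E')(y) = 1 (Function('E')(y) = Add(Rational(3, 2), Mul(Rational(-1, 4), 2)) = Add(Rational(3, 2), Rational(-1, 2)) = 1)
Mul(Add(44222, -33783), Add(Function('E')(0), -44462)) = Mul(Add(44222, -33783), Add(1, -44462)) = Mul(10439, -44461) = -464128379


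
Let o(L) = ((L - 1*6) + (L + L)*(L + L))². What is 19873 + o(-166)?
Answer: 12111462577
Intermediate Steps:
o(L) = (-6 + L + 4*L²)² (o(L) = ((L - 6) + (2*L)*(2*L))² = ((-6 + L) + 4*L²)² = (-6 + L + 4*L²)²)
19873 + o(-166) = 19873 + (-6 - 166 + 4*(-166)²)² = 19873 + (-6 - 166 + 4*27556)² = 19873 + (-6 - 166 + 110224)² = 19873 + 110052² = 19873 + 12111442704 = 12111462577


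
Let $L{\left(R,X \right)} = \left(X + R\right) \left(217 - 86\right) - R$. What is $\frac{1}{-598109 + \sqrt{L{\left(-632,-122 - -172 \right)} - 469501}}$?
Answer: $- \frac{598109}{357734920992} - \frac{i \sqrt{545111}}{357734920992} \approx -1.6719 \cdot 10^{-6} - 2.0639 \cdot 10^{-9} i$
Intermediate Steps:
$L{\left(R,X \right)} = 130 R + 131 X$ ($L{\left(R,X \right)} = \left(R + X\right) 131 - R = \left(131 R + 131 X\right) - R = 130 R + 131 X$)
$\frac{1}{-598109 + \sqrt{L{\left(-632,-122 - -172 \right)} - 469501}} = \frac{1}{-598109 + \sqrt{\left(130 \left(-632\right) + 131 \left(-122 - -172\right)\right) - 469501}} = \frac{1}{-598109 + \sqrt{\left(-82160 + 131 \left(-122 + 172\right)\right) - 469501}} = \frac{1}{-598109 + \sqrt{\left(-82160 + 131 \cdot 50\right) - 469501}} = \frac{1}{-598109 + \sqrt{\left(-82160 + 6550\right) - 469501}} = \frac{1}{-598109 + \sqrt{-75610 - 469501}} = \frac{1}{-598109 + \sqrt{-545111}} = \frac{1}{-598109 + i \sqrt{545111}}$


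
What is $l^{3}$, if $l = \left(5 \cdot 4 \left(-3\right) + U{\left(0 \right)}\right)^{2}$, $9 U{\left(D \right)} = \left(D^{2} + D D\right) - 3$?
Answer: $\frac{35161828327081}{729} \approx 4.8233 \cdot 10^{10}$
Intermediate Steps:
$U{\left(D \right)} = - \frac{1}{3} + \frac{2 D^{2}}{9}$ ($U{\left(D \right)} = \frac{\left(D^{2} + D D\right) - 3}{9} = \frac{\left(D^{2} + D^{2}\right) - 3}{9} = \frac{2 D^{2} - 3}{9} = \frac{-3 + 2 D^{2}}{9} = - \frac{1}{3} + \frac{2 D^{2}}{9}$)
$l = \frac{32761}{9}$ ($l = \left(5 \cdot 4 \left(-3\right) - \left(\frac{1}{3} - \frac{2 \cdot 0^{2}}{9}\right)\right)^{2} = \left(20 \left(-3\right) + \left(- \frac{1}{3} + \frac{2}{9} \cdot 0\right)\right)^{2} = \left(-60 + \left(- \frac{1}{3} + 0\right)\right)^{2} = \left(-60 - \frac{1}{3}\right)^{2} = \left(- \frac{181}{3}\right)^{2} = \frac{32761}{9} \approx 3640.1$)
$l^{3} = \left(\frac{32761}{9}\right)^{3} = \frac{35161828327081}{729}$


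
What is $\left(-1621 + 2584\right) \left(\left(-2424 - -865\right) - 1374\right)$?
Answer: $-2824479$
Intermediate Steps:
$\left(-1621 + 2584\right) \left(\left(-2424 - -865\right) - 1374\right) = 963 \left(\left(-2424 + 865\right) - 1374\right) = 963 \left(-1559 - 1374\right) = 963 \left(-2933\right) = -2824479$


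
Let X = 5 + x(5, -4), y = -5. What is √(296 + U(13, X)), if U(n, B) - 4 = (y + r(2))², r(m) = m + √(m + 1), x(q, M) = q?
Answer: √(312 - 6*√3) ≈ 17.367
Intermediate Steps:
r(m) = m + √(1 + m)
X = 10 (X = 5 + 5 = 10)
U(n, B) = 4 + (-3 + √3)² (U(n, B) = 4 + (-5 + (2 + √(1 + 2)))² = 4 + (-5 + (2 + √3))² = 4 + (-3 + √3)²)
√(296 + U(13, X)) = √(296 + (16 - 6*√3)) = √(312 - 6*√3)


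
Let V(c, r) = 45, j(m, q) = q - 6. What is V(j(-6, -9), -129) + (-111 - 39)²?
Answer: 22545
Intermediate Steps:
j(m, q) = -6 + q
V(j(-6, -9), -129) + (-111 - 39)² = 45 + (-111 - 39)² = 45 + (-150)² = 45 + 22500 = 22545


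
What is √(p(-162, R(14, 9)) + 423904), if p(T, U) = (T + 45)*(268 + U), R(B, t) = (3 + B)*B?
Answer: 13*√2158 ≈ 603.91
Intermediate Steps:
R(B, t) = B*(3 + B)
p(T, U) = (45 + T)*(268 + U)
√(p(-162, R(14, 9)) + 423904) = √((12060 + 45*(14*(3 + 14)) + 268*(-162) - 2268*(3 + 14)) + 423904) = √((12060 + 45*(14*17) - 43416 - 2268*17) + 423904) = √((12060 + 45*238 - 43416 - 162*238) + 423904) = √((12060 + 10710 - 43416 - 38556) + 423904) = √(-59202 + 423904) = √364702 = 13*√2158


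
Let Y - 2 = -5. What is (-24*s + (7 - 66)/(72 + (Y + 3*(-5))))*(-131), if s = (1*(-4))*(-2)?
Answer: 1365937/54 ≈ 25295.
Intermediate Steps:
Y = -3 (Y = 2 - 5 = -3)
s = 8 (s = -4*(-2) = 8)
(-24*s + (7 - 66)/(72 + (Y + 3*(-5))))*(-131) = (-24*8 + (7 - 66)/(72 + (-3 + 3*(-5))))*(-131) = (-192 - 59/(72 + (-3 - 15)))*(-131) = (-192 - 59/(72 - 18))*(-131) = (-192 - 59/54)*(-131) = -10427/54*(-131) = 1365937/54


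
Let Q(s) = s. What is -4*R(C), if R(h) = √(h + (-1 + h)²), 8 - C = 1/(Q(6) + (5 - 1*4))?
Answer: -4*√2689/7 ≈ -29.632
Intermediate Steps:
C = 55/7 (C = 8 - 1/(6 + (5 - 1*4)) = 8 - 1/(6 + (5 - 4)) = 8 - 1/(6 + 1) = 8 - 1/7 = 8 - 1*⅐ = 8 - ⅐ = 55/7 ≈ 7.8571)
-4*R(C) = -4*√(55/7 + (-1 + 55/7)²) = -4*√(55/7 + (48/7)²) = -4*√(55/7 + 2304/49) = -4*√2689/7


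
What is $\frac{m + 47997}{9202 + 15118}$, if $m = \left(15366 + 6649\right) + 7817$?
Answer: $\frac{77829}{24320} \approx 3.2002$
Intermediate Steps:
$m = 29832$ ($m = 22015 + 7817 = 29832$)
$\frac{m + 47997}{9202 + 15118} = \frac{29832 + 47997}{9202 + 15118} = \frac{77829}{24320}$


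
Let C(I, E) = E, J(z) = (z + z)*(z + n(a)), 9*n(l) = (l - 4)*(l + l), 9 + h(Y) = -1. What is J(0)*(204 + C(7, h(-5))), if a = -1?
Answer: 0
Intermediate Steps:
h(Y) = -10 (h(Y) = -9 - 1 = -10)
n(l) = 2*l*(-4 + l)/9 (n(l) = ((l - 4)*(l + l))/9 = ((-4 + l)*(2*l))/9 = (2*l*(-4 + l))/9 = 2*l*(-4 + l)/9)
J(z) = 2*z*(10/9 + z) (J(z) = (z + z)*(z + (2/9)*(-1)*(-4 - 1)) = (2*z)*(z + (2/9)*(-1)*(-5)) = (2*z)*(z + 10/9) = (2*z)*(10/9 + z) = 2*z*(10/9 + z))
J(0)*(204 + C(7, h(-5))) = ((2/9)*0*(10 + 9*0))*(204 - 10) = ((2/9)*0*(10 + 0))*194 = ((2/9)*0*10)*194 = 0*194 = 0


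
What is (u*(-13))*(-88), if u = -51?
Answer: -58344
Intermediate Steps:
(u*(-13))*(-88) = -51*(-13)*(-88) = 663*(-88) = -58344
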